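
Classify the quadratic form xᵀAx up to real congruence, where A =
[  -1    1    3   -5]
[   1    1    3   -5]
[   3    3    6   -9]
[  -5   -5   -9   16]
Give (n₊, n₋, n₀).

Answer: (2, 2, 0)

Derivation:
step 0: pivot -1 → sign −
step 1: pivot 2 → sign +
step 2: pivot -3 → sign −
step 3: pivot 3 → sign +
signature = (2, 2, 0)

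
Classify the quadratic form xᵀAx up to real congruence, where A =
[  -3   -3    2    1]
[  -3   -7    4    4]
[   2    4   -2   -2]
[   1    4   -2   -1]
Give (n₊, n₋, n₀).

step 0: pivot -3 → sign −
step 1: pivot -4 → sign −
step 2: pivot 1/3 → sign +
step 3: pivot 3/2 → sign +
signature = (2, 2, 0)

Answer: (2, 2, 0)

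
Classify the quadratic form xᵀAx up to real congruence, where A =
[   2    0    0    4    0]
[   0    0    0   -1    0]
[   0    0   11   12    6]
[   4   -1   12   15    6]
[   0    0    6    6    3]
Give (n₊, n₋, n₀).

Answer: (3, 2, 0)

Derivation:
step 0: pivot 2 → sign +
step 1: pivot 11 → sign +
step 2: pivot -67/11 → sign −
step 3: pivot 11/67 → sign +
step 4: pivot -3/11 → sign −
signature = (3, 2, 0)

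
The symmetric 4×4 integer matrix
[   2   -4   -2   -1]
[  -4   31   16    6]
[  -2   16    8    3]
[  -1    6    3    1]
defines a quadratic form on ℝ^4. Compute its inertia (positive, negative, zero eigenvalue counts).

step 0: pivot 2 → sign +
step 1: pivot 23 → sign +
step 2: pivot -6/23 → sign −
step 3: pivot -1/6 → sign −
signature = (2, 2, 0)

Answer: (2, 2, 0)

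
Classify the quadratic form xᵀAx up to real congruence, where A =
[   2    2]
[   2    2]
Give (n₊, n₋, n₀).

Answer: (1, 0, 1)

Derivation:
step 0: pivot 2 → sign +
step 1: row/col 1 already zero → sign 0
signature = (1, 0, 1)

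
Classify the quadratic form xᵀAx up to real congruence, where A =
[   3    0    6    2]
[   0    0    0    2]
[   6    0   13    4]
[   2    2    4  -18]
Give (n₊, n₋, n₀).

Answer: (3, 1, 0)

Derivation:
step 0: pivot 3 → sign +
step 1: pivot 1 → sign +
step 2: pivot -58/3 → sign −
step 3: pivot 6/29 → sign +
signature = (3, 1, 0)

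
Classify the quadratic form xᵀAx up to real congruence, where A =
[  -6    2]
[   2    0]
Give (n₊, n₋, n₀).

step 0: pivot -6 → sign −
step 1: pivot 2/3 → sign +
signature = (1, 1, 0)

Answer: (1, 1, 0)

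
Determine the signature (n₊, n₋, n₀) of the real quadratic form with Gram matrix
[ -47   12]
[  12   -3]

Answer: (1, 1, 0)

Derivation:
step 0: pivot -47 → sign −
step 1: pivot 3/47 → sign +
signature = (1, 1, 0)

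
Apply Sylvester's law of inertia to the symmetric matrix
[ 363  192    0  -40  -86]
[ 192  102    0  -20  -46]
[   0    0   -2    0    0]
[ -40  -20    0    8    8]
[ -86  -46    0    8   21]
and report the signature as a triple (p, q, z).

step 0: pivot 363 → sign +
step 1: pivot 54/121 → sign +
step 2: pivot -2 → sign −
step 3: pivot 16/27 → sign +
step 4: row/col 4 already zero → sign 0
signature = (3, 1, 1)

Answer: (3, 1, 1)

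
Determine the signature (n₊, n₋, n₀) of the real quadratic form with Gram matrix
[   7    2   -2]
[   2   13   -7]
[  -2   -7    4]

step 0: pivot 7 → sign +
step 1: pivot 87/7 → sign +
step 2: pivot 3/29 → sign +
signature = (3, 0, 0)

Answer: (3, 0, 0)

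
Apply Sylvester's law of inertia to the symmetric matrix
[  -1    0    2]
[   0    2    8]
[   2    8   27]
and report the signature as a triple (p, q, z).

Answer: (1, 2, 0)

Derivation:
step 0: pivot -1 → sign −
step 1: pivot 2 → sign +
step 2: pivot -1 → sign −
signature = (1, 2, 0)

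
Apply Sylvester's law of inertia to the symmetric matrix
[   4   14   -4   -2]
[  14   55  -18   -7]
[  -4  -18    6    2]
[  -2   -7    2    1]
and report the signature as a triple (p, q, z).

step 0: pivot 4 → sign +
step 1: pivot 6 → sign +
step 2: pivot -2/3 → sign −
step 3: row/col 3 already zero → sign 0
signature = (2, 1, 1)

Answer: (2, 1, 1)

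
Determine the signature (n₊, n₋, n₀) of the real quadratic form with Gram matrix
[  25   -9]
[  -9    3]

Answer: (1, 1, 0)

Derivation:
step 0: pivot 25 → sign +
step 1: pivot -6/25 → sign −
signature = (1, 1, 0)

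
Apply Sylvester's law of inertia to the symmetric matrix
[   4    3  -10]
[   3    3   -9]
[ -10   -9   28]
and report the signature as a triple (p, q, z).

step 0: pivot 4 → sign +
step 1: pivot 3/4 → sign +
step 2: row/col 2 already zero → sign 0
signature = (2, 0, 1)

Answer: (2, 0, 1)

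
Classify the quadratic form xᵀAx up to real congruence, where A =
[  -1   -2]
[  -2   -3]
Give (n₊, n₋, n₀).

Answer: (1, 1, 0)

Derivation:
step 0: pivot -1 → sign −
step 1: pivot 1 → sign +
signature = (1, 1, 0)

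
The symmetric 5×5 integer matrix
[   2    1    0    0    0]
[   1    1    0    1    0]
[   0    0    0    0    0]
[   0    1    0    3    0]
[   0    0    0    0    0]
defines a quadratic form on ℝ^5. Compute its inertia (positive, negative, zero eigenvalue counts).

step 0: pivot 2 → sign +
step 1: pivot 1/2 → sign +
step 2: pivot 1 → sign +
step 3: row/col 3 already zero → sign 0
step 4: row/col 4 already zero → sign 0
signature = (3, 0, 2)

Answer: (3, 0, 2)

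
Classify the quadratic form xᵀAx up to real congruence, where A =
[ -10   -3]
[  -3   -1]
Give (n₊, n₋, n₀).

step 0: pivot -10 → sign −
step 1: pivot -1/10 → sign −
signature = (0, 2, 0)

Answer: (0, 2, 0)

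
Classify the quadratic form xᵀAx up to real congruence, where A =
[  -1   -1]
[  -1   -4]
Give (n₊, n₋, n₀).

Answer: (0, 2, 0)

Derivation:
step 0: pivot -1 → sign −
step 1: pivot -3 → sign −
signature = (0, 2, 0)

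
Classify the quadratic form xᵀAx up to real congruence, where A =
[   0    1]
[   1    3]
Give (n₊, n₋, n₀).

step 0: pivot 3 → sign +
step 1: pivot -1/3 → sign −
signature = (1, 1, 0)

Answer: (1, 1, 0)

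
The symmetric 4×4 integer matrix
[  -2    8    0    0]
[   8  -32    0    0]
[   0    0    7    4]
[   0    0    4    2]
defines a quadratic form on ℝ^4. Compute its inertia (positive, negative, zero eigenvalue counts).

Answer: (1, 2, 1)

Derivation:
step 0: pivot -2 → sign −
step 1: pivot 7 → sign +
step 2: pivot -2/7 → sign −
step 3: row/col 3 already zero → sign 0
signature = (1, 2, 1)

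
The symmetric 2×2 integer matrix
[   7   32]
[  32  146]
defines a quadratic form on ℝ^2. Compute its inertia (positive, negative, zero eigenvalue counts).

step 0: pivot 7 → sign +
step 1: pivot -2/7 → sign −
signature = (1, 1, 0)

Answer: (1, 1, 0)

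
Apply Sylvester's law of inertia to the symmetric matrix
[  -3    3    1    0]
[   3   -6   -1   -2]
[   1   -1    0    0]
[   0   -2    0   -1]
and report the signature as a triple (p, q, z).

step 0: pivot -3 → sign −
step 1: pivot -3 → sign −
step 2: pivot 1/3 → sign +
step 3: pivot 1/3 → sign +
signature = (2, 2, 0)

Answer: (2, 2, 0)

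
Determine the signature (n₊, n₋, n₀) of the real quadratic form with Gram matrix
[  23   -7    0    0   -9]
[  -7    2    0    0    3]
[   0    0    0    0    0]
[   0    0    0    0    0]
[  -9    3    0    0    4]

Answer: (2, 1, 2)

Derivation:
step 0: pivot 23 → sign +
step 1: pivot -3/23 → sign −
step 2: pivot 1 → sign +
step 3: row/col 3 already zero → sign 0
step 4: row/col 4 already zero → sign 0
signature = (2, 1, 2)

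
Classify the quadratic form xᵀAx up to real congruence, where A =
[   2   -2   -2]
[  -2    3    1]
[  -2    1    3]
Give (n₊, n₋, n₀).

step 0: pivot 2 → sign +
step 1: pivot 1 → sign +
step 2: row/col 2 already zero → sign 0
signature = (2, 0, 1)

Answer: (2, 0, 1)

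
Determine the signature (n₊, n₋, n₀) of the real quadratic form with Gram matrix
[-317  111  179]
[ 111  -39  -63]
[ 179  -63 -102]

Answer: (0, 3, 0)

Derivation:
step 0: pivot -317 → sign −
step 1: pivot -42/317 → sign −
step 2: pivot -1/7 → sign −
signature = (0, 3, 0)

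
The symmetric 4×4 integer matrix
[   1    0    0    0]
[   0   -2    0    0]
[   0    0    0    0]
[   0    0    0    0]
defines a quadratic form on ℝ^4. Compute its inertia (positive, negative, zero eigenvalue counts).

step 0: pivot 1 → sign +
step 1: pivot -2 → sign −
step 2: row/col 2 already zero → sign 0
step 3: row/col 3 already zero → sign 0
signature = (1, 1, 2)

Answer: (1, 1, 2)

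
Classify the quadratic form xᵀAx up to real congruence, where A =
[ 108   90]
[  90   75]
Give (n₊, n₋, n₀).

step 0: pivot 108 → sign +
step 1: row/col 1 already zero → sign 0
signature = (1, 0, 1)

Answer: (1, 0, 1)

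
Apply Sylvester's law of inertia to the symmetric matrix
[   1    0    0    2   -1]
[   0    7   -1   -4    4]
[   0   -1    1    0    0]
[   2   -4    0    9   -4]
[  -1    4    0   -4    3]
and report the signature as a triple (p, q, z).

Answer: (4, 1, 0)

Derivation:
step 0: pivot 1 → sign +
step 1: pivot 7 → sign +
step 2: pivot 6/7 → sign +
step 3: pivot 7/3 → sign +
step 4: pivot -6/7 → sign −
signature = (4, 1, 0)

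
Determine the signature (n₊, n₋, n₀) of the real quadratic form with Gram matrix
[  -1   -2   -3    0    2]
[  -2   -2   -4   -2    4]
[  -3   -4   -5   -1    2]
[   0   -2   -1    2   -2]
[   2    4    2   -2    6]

step 0: pivot -1 → sign −
step 1: pivot 2 → sign +
step 2: pivot 2 → sign +
step 3: pivot -1/2 → sign −
step 4: pivot 2 → sign +
signature = (3, 2, 0)

Answer: (3, 2, 0)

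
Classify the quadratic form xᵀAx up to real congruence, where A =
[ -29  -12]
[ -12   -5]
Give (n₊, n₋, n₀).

Answer: (0, 2, 0)

Derivation:
step 0: pivot -29 → sign −
step 1: pivot -1/29 → sign −
signature = (0, 2, 0)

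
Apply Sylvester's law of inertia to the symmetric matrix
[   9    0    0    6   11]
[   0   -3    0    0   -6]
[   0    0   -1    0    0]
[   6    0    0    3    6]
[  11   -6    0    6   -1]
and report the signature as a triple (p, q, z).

step 0: pivot 9 → sign +
step 1: pivot -3 → sign −
step 2: pivot -1 → sign −
step 3: pivot -1 → sign −
step 4: pivot -2/3 → sign −
signature = (1, 4, 0)

Answer: (1, 4, 0)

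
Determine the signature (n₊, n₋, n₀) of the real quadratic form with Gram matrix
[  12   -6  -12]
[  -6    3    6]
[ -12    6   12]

Answer: (1, 0, 2)

Derivation:
step 0: pivot 12 → sign +
step 1: row/col 1 already zero → sign 0
step 2: row/col 2 already zero → sign 0
signature = (1, 0, 2)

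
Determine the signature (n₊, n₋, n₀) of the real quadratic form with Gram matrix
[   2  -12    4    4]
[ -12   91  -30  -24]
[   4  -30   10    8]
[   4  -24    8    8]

step 0: pivot 2 → sign +
step 1: pivot 19 → sign +
step 2: pivot 2/19 → sign +
step 3: row/col 3 already zero → sign 0
signature = (3, 0, 1)

Answer: (3, 0, 1)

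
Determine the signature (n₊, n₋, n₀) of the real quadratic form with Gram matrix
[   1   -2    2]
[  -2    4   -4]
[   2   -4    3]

step 0: pivot 1 → sign +
step 1: pivot -1 → sign −
step 2: row/col 2 already zero → sign 0
signature = (1, 1, 1)

Answer: (1, 1, 1)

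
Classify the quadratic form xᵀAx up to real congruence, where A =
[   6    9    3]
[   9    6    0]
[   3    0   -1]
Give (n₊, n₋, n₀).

Answer: (2, 1, 0)

Derivation:
step 0: pivot 6 → sign +
step 1: pivot -15/2 → sign −
step 2: pivot 1/5 → sign +
signature = (2, 1, 0)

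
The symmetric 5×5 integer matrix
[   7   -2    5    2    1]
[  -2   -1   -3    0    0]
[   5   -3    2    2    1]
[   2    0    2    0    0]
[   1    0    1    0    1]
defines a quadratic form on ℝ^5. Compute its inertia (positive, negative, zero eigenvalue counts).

step 0: pivot 7 → sign +
step 1: pivot -11/7 → sign −
step 2: pivot -4/11 → sign −
step 3: pivot 1 → sign +
step 4: row/col 4 already zero → sign 0
signature = (2, 2, 1)

Answer: (2, 2, 1)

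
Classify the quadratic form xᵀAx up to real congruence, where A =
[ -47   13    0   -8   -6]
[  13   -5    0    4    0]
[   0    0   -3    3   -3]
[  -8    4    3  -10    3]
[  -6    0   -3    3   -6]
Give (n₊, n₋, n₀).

Answer: (1, 4, 0)

Derivation:
step 0: pivot -47 → sign −
step 1: pivot -66/47 → sign −
step 2: pivot -3 → sign −
step 3: pivot -37/11 → sign −
step 4: pivot 3/37 → sign +
signature = (1, 4, 0)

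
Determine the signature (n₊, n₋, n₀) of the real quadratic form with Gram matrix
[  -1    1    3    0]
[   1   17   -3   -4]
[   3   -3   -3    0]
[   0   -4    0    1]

Answer: (3, 1, 0)

Derivation:
step 0: pivot -1 → sign −
step 1: pivot 18 → sign +
step 2: pivot 6 → sign +
step 3: pivot 1/9 → sign +
signature = (3, 1, 0)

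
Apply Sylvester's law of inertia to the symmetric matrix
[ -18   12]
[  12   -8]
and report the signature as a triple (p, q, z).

step 0: pivot -18 → sign −
step 1: row/col 1 already zero → sign 0
signature = (0, 1, 1)

Answer: (0, 1, 1)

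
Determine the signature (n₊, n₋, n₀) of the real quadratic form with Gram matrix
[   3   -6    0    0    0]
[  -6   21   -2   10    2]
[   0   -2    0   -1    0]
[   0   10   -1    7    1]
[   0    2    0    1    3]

step 0: pivot 3 → sign +
step 1: pivot 9 → sign +
step 2: pivot -4/9 → sign −
step 3: pivot -3/4 → sign −
step 4: pivot 3 → sign +
signature = (3, 2, 0)

Answer: (3, 2, 0)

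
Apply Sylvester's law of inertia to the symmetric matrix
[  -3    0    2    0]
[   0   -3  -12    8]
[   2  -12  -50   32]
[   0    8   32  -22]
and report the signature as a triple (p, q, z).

Answer: (0, 4, 0)

Derivation:
step 0: pivot -3 → sign −
step 1: pivot -3 → sign −
step 2: pivot -2/3 → sign −
step 3: pivot -2/3 → sign −
signature = (0, 4, 0)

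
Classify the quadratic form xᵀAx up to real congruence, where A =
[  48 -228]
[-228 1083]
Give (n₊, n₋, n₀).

step 0: pivot 48 → sign +
step 1: row/col 1 already zero → sign 0
signature = (1, 0, 1)

Answer: (1, 0, 1)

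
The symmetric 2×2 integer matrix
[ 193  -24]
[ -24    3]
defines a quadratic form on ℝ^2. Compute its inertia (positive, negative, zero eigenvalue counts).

Answer: (2, 0, 0)

Derivation:
step 0: pivot 193 → sign +
step 1: pivot 3/193 → sign +
signature = (2, 0, 0)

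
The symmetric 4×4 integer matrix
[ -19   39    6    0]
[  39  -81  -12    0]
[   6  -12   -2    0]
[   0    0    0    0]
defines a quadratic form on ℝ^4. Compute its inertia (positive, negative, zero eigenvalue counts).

Answer: (0, 2, 2)

Derivation:
step 0: pivot -19 → sign −
step 1: pivot -18/19 → sign −
step 2: row/col 2 already zero → sign 0
step 3: row/col 3 already zero → sign 0
signature = (0, 2, 2)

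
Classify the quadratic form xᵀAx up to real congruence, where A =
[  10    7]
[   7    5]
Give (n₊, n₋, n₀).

Answer: (2, 0, 0)

Derivation:
step 0: pivot 10 → sign +
step 1: pivot 1/10 → sign +
signature = (2, 0, 0)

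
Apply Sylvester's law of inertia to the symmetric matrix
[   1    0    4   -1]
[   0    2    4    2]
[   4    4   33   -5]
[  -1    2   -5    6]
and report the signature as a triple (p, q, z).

step 0: pivot 1 → sign +
step 1: pivot 2 → sign +
step 2: pivot 9 → sign +
step 3: pivot 2/9 → sign +
signature = (4, 0, 0)

Answer: (4, 0, 0)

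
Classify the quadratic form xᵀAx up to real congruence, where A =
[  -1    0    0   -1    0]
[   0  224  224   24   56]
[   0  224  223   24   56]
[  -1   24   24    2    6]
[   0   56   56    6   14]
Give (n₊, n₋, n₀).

step 0: pivot -1 → sign −
step 1: pivot 224 → sign +
step 2: pivot -1 → sign −
step 3: pivot 3/7 → sign +
step 4: row/col 4 already zero → sign 0
signature = (2, 2, 1)

Answer: (2, 2, 1)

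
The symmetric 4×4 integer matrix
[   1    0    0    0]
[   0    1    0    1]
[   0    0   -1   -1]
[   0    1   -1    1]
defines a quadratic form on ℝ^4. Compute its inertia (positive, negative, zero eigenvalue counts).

Answer: (3, 1, 0)

Derivation:
step 0: pivot 1 → sign +
step 1: pivot 1 → sign +
step 2: pivot -1 → sign −
step 3: pivot 1 → sign +
signature = (3, 1, 0)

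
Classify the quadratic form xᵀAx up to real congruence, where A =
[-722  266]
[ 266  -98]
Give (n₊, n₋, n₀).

Answer: (0, 1, 1)

Derivation:
step 0: pivot -722 → sign −
step 1: row/col 1 already zero → sign 0
signature = (0, 1, 1)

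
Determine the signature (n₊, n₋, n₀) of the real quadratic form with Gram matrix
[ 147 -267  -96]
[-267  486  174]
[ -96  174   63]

Answer: (3, 0, 0)

Derivation:
step 0: pivot 147 → sign +
step 1: pivot 51/49 → sign +
step 2: pivot 3/17 → sign +
signature = (3, 0, 0)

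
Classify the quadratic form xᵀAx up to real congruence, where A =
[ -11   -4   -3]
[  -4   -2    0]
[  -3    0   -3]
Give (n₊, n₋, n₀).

Answer: (0, 2, 1)

Derivation:
step 0: pivot -11 → sign −
step 1: pivot -6/11 → sign −
step 2: row/col 2 already zero → sign 0
signature = (0, 2, 1)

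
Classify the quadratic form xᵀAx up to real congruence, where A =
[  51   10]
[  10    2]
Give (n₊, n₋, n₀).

step 0: pivot 51 → sign +
step 1: pivot 2/51 → sign +
signature = (2, 0, 0)

Answer: (2, 0, 0)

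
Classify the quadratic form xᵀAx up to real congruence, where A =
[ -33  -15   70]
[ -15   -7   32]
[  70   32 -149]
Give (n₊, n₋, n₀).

Answer: (0, 3, 0)

Derivation:
step 0: pivot -33 → sign −
step 1: pivot -2/11 → sign −
step 2: pivot -1/3 → sign −
signature = (0, 3, 0)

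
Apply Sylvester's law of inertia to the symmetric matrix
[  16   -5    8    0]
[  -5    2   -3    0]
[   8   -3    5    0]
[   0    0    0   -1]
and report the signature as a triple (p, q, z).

Answer: (3, 1, 0)

Derivation:
step 0: pivot 16 → sign +
step 1: pivot 7/16 → sign +
step 2: pivot 3/7 → sign +
step 3: pivot -1 → sign −
signature = (3, 1, 0)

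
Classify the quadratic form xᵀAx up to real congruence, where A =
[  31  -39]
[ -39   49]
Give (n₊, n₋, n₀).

step 0: pivot 31 → sign +
step 1: pivot -2/31 → sign −
signature = (1, 1, 0)

Answer: (1, 1, 0)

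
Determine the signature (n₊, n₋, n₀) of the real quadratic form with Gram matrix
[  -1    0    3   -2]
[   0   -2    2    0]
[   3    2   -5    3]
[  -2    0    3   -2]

step 0: pivot -1 → sign −
step 1: pivot -2 → sign −
step 2: pivot 6 → sign +
step 3: pivot 1/2 → sign +
signature = (2, 2, 0)

Answer: (2, 2, 0)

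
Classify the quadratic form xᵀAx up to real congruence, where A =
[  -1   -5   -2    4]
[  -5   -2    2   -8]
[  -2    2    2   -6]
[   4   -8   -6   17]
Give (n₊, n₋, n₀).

step 0: pivot -1 → sign −
step 1: pivot 23 → sign +
step 2: pivot -6/23 → sign −
step 3: pivot 1/3 → sign +
signature = (2, 2, 0)

Answer: (2, 2, 0)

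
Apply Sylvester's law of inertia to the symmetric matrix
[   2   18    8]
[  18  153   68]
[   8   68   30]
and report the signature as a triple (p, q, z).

step 0: pivot 2 → sign +
step 1: pivot -9 → sign −
step 2: pivot -2/9 → sign −
signature = (1, 2, 0)

Answer: (1, 2, 0)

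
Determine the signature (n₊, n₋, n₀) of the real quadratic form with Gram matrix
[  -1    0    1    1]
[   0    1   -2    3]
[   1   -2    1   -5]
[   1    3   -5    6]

step 0: pivot -1 → sign −
step 1: pivot 1 → sign +
step 2: pivot -2 → sign −
step 3: row/col 3 already zero → sign 0
signature = (1, 2, 1)

Answer: (1, 2, 1)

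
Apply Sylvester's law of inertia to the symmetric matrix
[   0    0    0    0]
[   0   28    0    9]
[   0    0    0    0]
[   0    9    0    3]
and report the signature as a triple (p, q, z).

Answer: (2, 0, 2)

Derivation:
step 0: pivot 28 → sign +
step 1: pivot 3/28 → sign +
step 2: row/col 2 already zero → sign 0
step 3: row/col 3 already zero → sign 0
signature = (2, 0, 2)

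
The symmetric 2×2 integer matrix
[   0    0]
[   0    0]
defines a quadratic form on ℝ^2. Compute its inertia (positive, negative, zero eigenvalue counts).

Answer: (0, 0, 2)

Derivation:
step 0: row/col 0 already zero → sign 0
step 1: row/col 1 already zero → sign 0
signature = (0, 0, 2)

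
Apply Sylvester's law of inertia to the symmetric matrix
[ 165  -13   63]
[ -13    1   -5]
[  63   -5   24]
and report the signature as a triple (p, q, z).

Answer: (1, 1, 1)

Derivation:
step 0: pivot 165 → sign +
step 1: pivot -4/165 → sign −
step 2: row/col 2 already zero → sign 0
signature = (1, 1, 1)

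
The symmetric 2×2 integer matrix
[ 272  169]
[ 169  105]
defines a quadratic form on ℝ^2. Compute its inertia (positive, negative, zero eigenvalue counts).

step 0: pivot 272 → sign +
step 1: pivot -1/272 → sign −
signature = (1, 1, 0)

Answer: (1, 1, 0)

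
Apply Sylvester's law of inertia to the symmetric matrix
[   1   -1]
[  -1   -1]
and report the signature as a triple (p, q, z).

Answer: (1, 1, 0)

Derivation:
step 0: pivot 1 → sign +
step 1: pivot -2 → sign −
signature = (1, 1, 0)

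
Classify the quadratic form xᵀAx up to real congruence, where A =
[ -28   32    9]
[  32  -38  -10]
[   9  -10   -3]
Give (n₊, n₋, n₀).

step 0: pivot -28 → sign −
step 1: pivot -10/7 → sign −
step 2: pivot -1/20 → sign −
signature = (0, 3, 0)

Answer: (0, 3, 0)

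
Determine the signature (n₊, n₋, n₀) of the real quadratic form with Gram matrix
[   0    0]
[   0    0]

Answer: (0, 0, 2)

Derivation:
step 0: row/col 0 already zero → sign 0
step 1: row/col 1 already zero → sign 0
signature = (0, 0, 2)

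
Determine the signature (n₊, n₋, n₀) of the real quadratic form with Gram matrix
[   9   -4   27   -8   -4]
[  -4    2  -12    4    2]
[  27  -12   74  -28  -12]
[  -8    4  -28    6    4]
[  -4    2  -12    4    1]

Answer: (3, 2, 0)

Derivation:
step 0: pivot 9 → sign +
step 1: pivot 2/9 → sign +
step 2: pivot -7 → sign −
step 3: pivot 2/7 → sign +
step 4: pivot -1 → sign −
signature = (3, 2, 0)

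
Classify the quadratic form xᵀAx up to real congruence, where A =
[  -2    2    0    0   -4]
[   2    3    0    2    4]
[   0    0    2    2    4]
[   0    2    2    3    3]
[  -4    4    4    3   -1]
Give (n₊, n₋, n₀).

step 0: pivot -2 → sign −
step 1: pivot 5 → sign +
step 2: pivot 2 → sign +
step 3: pivot 1/5 → sign +
step 4: pivot -6 → sign −
signature = (3, 2, 0)

Answer: (3, 2, 0)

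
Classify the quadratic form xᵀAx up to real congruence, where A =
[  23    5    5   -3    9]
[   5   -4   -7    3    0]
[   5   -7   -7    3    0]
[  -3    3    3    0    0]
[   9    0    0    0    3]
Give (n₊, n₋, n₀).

step 0: pivot 23 → sign +
step 1: pivot -117/23 → sign −
step 2: pivot 62/13 → sign +
step 3: pivot 39/31 → sign +
step 4: pivot -3/26 → sign −
signature = (3, 2, 0)

Answer: (3, 2, 0)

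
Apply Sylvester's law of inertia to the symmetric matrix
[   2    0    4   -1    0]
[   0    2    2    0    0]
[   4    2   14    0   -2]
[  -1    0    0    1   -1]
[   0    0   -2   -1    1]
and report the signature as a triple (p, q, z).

Answer: (3, 1, 1)

Derivation:
step 0: pivot 2 → sign +
step 1: pivot 2 → sign +
step 2: pivot 4 → sign +
step 3: pivot -1/2 → sign −
step 4: row/col 4 already zero → sign 0
signature = (3, 1, 1)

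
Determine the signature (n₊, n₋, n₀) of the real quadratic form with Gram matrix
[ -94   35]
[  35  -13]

Answer: (1, 1, 0)

Derivation:
step 0: pivot -94 → sign −
step 1: pivot 3/94 → sign +
signature = (1, 1, 0)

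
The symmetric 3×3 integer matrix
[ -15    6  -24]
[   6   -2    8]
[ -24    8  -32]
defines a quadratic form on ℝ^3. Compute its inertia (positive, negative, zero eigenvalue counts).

Answer: (1, 1, 1)

Derivation:
step 0: pivot -15 → sign −
step 1: pivot 2/5 → sign +
step 2: row/col 2 already zero → sign 0
signature = (1, 1, 1)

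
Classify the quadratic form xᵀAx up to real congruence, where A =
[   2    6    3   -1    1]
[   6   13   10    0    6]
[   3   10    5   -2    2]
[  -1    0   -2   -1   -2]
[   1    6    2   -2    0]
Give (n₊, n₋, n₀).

Answer: (3, 2, 0)

Derivation:
step 0: pivot 2 → sign +
step 1: pivot -5 → sign −
step 2: pivot 7/10 → sign +
step 3: pivot 2/7 → sign +
step 4: pivot -1/2 → sign −
signature = (3, 2, 0)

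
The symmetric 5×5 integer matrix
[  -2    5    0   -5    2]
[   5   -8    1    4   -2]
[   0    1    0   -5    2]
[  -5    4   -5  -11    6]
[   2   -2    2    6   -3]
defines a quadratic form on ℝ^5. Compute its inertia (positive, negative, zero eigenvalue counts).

step 0: pivot -2 → sign −
step 1: pivot 9/2 → sign +
step 2: pivot -2/9 → sign −
step 3: pivot 29 → sign +
step 4: pivot 1/29 → sign +
signature = (3, 2, 0)

Answer: (3, 2, 0)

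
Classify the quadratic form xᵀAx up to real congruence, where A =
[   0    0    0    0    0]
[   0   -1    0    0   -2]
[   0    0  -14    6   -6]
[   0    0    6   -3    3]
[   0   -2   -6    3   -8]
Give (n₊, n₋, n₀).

step 0: pivot -1 → sign −
step 1: pivot -14 → sign −
step 2: pivot -3/7 → sign −
step 3: pivot -1 → sign −
step 4: row/col 4 already zero → sign 0
signature = (0, 4, 1)

Answer: (0, 4, 1)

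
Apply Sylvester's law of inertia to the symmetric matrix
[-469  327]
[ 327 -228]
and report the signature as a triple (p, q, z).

step 0: pivot -469 → sign −
step 1: pivot -3/469 → sign −
signature = (0, 2, 0)

Answer: (0, 2, 0)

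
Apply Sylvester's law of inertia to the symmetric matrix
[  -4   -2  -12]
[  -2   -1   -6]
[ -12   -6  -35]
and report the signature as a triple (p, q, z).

Answer: (1, 1, 1)

Derivation:
step 0: pivot -4 → sign −
step 1: pivot 1 → sign +
step 2: row/col 2 already zero → sign 0
signature = (1, 1, 1)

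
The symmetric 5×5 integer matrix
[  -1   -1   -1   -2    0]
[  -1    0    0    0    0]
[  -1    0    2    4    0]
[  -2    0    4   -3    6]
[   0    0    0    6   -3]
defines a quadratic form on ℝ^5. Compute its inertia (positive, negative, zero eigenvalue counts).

step 0: pivot -1 → sign −
step 1: pivot 1 → sign +
step 2: pivot 2 → sign +
step 3: pivot -11 → sign −
step 4: pivot 3/11 → sign +
signature = (3, 2, 0)

Answer: (3, 2, 0)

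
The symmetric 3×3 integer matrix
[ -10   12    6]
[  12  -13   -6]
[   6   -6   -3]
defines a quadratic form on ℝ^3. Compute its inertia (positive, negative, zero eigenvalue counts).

Answer: (1, 2, 0)

Derivation:
step 0: pivot -10 → sign −
step 1: pivot 7/5 → sign +
step 2: pivot -3/7 → sign −
signature = (1, 2, 0)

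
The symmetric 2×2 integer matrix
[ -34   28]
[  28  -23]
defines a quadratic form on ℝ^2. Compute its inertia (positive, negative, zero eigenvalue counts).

Answer: (1, 1, 0)

Derivation:
step 0: pivot -34 → sign −
step 1: pivot 1/17 → sign +
signature = (1, 1, 0)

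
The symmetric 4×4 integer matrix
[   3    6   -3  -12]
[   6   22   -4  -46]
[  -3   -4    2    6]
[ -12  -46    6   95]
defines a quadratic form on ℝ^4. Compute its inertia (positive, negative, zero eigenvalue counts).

Answer: (3, 1, 0)

Derivation:
step 0: pivot 3 → sign +
step 1: pivot 10 → sign +
step 2: pivot -7/5 → sign −
step 3: pivot 3/7 → sign +
signature = (3, 1, 0)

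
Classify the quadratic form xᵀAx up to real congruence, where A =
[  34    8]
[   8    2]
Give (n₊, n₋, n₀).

step 0: pivot 34 → sign +
step 1: pivot 2/17 → sign +
signature = (2, 0, 0)

Answer: (2, 0, 0)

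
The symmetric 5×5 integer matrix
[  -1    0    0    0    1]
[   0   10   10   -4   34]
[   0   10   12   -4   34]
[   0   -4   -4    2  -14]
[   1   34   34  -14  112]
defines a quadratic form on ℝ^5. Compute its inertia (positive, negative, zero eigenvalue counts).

Answer: (3, 2, 0)

Derivation:
step 0: pivot -1 → sign −
step 1: pivot 10 → sign +
step 2: pivot 2 → sign +
step 3: pivot 2/5 → sign +
step 4: pivot -3 → sign −
signature = (3, 2, 0)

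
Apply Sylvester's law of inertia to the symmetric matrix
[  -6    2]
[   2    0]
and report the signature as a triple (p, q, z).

step 0: pivot -6 → sign −
step 1: pivot 2/3 → sign +
signature = (1, 1, 0)

Answer: (1, 1, 0)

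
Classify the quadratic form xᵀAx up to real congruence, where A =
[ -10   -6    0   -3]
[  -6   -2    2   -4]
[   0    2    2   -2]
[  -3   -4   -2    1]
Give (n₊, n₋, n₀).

step 0: pivot -10 → sign −
step 1: pivot 8/5 → sign +
step 2: pivot -1/2 → sign −
step 3: row/col 3 already zero → sign 0
signature = (1, 2, 1)

Answer: (1, 2, 1)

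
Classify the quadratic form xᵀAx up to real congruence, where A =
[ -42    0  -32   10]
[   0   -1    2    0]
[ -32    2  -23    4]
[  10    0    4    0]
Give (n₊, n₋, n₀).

step 0: pivot -42 → sign −
step 1: pivot -1 → sign −
step 2: pivot 113/21 → sign +
step 3: pivot -6/113 → sign −
signature = (1, 3, 0)

Answer: (1, 3, 0)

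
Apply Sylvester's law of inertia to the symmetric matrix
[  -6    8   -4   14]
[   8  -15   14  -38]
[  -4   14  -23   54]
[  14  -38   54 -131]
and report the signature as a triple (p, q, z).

step 0: pivot -6 → sign −
step 1: pivot -13/3 → sign −
step 2: pivot -3 → sign −
step 3: pivot -1/13 → sign −
signature = (0, 4, 0)

Answer: (0, 4, 0)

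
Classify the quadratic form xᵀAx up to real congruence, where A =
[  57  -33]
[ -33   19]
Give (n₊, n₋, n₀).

step 0: pivot 57 → sign +
step 1: pivot -2/19 → sign −
signature = (1, 1, 0)

Answer: (1, 1, 0)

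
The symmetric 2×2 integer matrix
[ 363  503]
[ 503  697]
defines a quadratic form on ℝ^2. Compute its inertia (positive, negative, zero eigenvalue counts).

step 0: pivot 363 → sign +
step 1: pivot 2/363 → sign +
signature = (2, 0, 0)

Answer: (2, 0, 0)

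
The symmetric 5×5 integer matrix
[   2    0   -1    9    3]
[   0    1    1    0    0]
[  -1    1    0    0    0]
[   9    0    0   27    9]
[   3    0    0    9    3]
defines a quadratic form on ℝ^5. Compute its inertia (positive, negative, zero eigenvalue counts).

step 0: pivot 2 → sign +
step 1: pivot 1 → sign +
step 2: pivot -3/2 → sign −
step 3: row/col 3 already zero → sign 0
step 4: row/col 4 already zero → sign 0
signature = (2, 1, 2)

Answer: (2, 1, 2)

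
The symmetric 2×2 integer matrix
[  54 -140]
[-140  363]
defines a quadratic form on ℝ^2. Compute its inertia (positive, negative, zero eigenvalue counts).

step 0: pivot 54 → sign +
step 1: pivot 1/27 → sign +
signature = (2, 0, 0)

Answer: (2, 0, 0)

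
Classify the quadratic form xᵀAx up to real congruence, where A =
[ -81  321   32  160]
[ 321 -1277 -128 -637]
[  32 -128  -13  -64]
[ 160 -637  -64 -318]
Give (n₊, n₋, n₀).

step 0: pivot -81 → sign −
step 1: pivot -44/9 → sign −
step 2: pivot -7/99 → sign −
step 3: pivot -3/28 → sign −
signature = (0, 4, 0)

Answer: (0, 4, 0)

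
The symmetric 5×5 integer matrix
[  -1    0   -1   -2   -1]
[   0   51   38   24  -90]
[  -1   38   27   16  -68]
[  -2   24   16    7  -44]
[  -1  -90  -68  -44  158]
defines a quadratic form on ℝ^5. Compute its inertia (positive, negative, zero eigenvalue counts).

step 0: pivot -1 → sign −
step 1: pivot 51 → sign +
step 2: pivot -16/51 → sign −
step 3: pivot -1/4 → sign −
step 4: pivot 3/4 → sign +
signature = (2, 3, 0)

Answer: (2, 3, 0)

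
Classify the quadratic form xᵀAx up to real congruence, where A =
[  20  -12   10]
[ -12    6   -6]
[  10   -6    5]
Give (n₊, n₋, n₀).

step 0: pivot 20 → sign +
step 1: pivot -6/5 → sign −
step 2: row/col 2 already zero → sign 0
signature = (1, 1, 1)

Answer: (1, 1, 1)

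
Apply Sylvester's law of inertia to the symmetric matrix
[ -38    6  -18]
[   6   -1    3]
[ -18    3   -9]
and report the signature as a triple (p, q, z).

Answer: (0, 2, 1)

Derivation:
step 0: pivot -38 → sign −
step 1: pivot -1/19 → sign −
step 2: row/col 2 already zero → sign 0
signature = (0, 2, 1)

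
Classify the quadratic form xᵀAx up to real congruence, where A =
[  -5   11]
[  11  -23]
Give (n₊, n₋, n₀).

Answer: (1, 1, 0)

Derivation:
step 0: pivot -5 → sign −
step 1: pivot 6/5 → sign +
signature = (1, 1, 0)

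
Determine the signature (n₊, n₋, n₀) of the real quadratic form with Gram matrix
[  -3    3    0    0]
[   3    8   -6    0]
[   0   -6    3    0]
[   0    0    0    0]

Answer: (1, 2, 1)

Derivation:
step 0: pivot -3 → sign −
step 1: pivot 11 → sign +
step 2: pivot -3/11 → sign −
step 3: row/col 3 already zero → sign 0
signature = (1, 2, 1)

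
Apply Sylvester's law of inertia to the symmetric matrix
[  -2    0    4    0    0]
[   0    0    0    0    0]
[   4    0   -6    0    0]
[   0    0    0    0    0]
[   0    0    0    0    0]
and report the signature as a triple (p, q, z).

Answer: (1, 1, 3)

Derivation:
step 0: pivot -2 → sign −
step 1: pivot 2 → sign +
step 2: row/col 2 already zero → sign 0
step 3: row/col 3 already zero → sign 0
step 4: row/col 4 already zero → sign 0
signature = (1, 1, 3)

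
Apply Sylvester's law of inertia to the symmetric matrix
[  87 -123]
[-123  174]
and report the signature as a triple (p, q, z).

Answer: (2, 0, 0)

Derivation:
step 0: pivot 87 → sign +
step 1: pivot 3/29 → sign +
signature = (2, 0, 0)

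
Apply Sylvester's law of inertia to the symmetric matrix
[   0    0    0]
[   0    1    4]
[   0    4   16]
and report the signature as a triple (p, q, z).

step 0: pivot 1 → sign +
step 1: row/col 1 already zero → sign 0
step 2: row/col 2 already zero → sign 0
signature = (1, 0, 2)

Answer: (1, 0, 2)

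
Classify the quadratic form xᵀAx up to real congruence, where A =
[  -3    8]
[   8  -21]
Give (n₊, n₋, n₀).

Answer: (1, 1, 0)

Derivation:
step 0: pivot -3 → sign −
step 1: pivot 1/3 → sign +
signature = (1, 1, 0)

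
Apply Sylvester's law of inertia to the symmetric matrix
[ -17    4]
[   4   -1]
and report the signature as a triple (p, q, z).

step 0: pivot -17 → sign −
step 1: pivot -1/17 → sign −
signature = (0, 2, 0)

Answer: (0, 2, 0)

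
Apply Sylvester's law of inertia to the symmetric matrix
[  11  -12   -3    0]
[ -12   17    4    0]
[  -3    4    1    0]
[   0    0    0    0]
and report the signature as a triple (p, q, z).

step 0: pivot 11 → sign +
step 1: pivot 43/11 → sign +
step 2: pivot 2/43 → sign +
step 3: row/col 3 already zero → sign 0
signature = (3, 0, 1)

Answer: (3, 0, 1)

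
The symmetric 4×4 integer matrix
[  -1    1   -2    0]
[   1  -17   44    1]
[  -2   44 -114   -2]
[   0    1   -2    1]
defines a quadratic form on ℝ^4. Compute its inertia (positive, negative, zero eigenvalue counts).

Answer: (1, 3, 0)

Derivation:
step 0: pivot -1 → sign −
step 1: pivot -16 → sign −
step 2: pivot 1/4 → sign +
step 3: pivot -1/2 → sign −
signature = (1, 3, 0)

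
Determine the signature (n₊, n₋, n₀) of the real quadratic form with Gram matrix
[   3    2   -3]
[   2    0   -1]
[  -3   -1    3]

Answer: (2, 1, 0)

Derivation:
step 0: pivot 3 → sign +
step 1: pivot -4/3 → sign −
step 2: pivot 3/4 → sign +
signature = (2, 1, 0)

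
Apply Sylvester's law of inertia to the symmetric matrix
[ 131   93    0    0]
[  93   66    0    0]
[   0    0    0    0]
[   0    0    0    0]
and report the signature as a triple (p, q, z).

Answer: (1, 1, 2)

Derivation:
step 0: pivot 131 → sign +
step 1: pivot -3/131 → sign −
step 2: row/col 2 already zero → sign 0
step 3: row/col 3 already zero → sign 0
signature = (1, 1, 2)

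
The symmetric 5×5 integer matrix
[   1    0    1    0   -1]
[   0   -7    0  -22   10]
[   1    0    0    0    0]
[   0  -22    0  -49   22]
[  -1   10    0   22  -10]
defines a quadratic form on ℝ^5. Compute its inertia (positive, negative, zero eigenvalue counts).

Answer: (2, 3, 0)

Derivation:
step 0: pivot 1 → sign +
step 1: pivot -7 → sign −
step 2: pivot -1 → sign −
step 3: pivot 141/7 → sign +
step 4: pivot -6/47 → sign −
signature = (2, 3, 0)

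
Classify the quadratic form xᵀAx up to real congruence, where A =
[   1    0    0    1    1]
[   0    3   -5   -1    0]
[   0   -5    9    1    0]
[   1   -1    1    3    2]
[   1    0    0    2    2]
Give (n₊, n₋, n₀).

Answer: (4, 0, 1)

Derivation:
step 0: pivot 1 → sign +
step 1: pivot 3 → sign +
step 2: pivot 2/3 → sign +
step 3: pivot 1 → sign +
step 4: row/col 4 already zero → sign 0
signature = (4, 0, 1)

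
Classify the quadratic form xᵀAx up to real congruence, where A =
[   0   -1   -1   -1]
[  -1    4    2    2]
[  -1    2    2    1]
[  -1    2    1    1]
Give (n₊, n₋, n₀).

step 0: pivot 4 → sign +
step 1: pivot -1/4 → sign −
step 2: pivot 2 → sign +
step 3: pivot 1/2 → sign +
signature = (3, 1, 0)

Answer: (3, 1, 0)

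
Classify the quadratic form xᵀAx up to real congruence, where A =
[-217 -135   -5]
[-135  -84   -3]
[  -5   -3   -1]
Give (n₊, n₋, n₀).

Answer: (0, 2, 1)

Derivation:
step 0: pivot -217 → sign −
step 1: pivot -3/217 → sign −
step 2: row/col 2 already zero → sign 0
signature = (0, 2, 1)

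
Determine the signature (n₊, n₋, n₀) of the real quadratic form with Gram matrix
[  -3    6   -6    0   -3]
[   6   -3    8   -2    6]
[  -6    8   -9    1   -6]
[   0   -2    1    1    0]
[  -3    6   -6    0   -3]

step 0: pivot -3 → sign −
step 1: pivot 9 → sign +
step 2: pivot 11/9 → sign +
step 3: pivot 6/11 → sign +
step 4: row/col 4 already zero → sign 0
signature = (3, 1, 1)

Answer: (3, 1, 1)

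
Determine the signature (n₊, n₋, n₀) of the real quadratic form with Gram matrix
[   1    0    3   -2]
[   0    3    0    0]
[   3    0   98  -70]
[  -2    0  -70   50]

Answer: (3, 1, 0)

Derivation:
step 0: pivot 1 → sign +
step 1: pivot 3 → sign +
step 2: pivot 89 → sign +
step 3: pivot -2/89 → sign −
signature = (3, 1, 0)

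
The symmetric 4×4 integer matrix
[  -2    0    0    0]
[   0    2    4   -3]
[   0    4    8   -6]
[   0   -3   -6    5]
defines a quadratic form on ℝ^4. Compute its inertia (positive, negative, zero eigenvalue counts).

Answer: (2, 1, 1)

Derivation:
step 0: pivot -2 → sign −
step 1: pivot 2 → sign +
step 2: pivot 1/2 → sign +
step 3: row/col 3 already zero → sign 0
signature = (2, 1, 1)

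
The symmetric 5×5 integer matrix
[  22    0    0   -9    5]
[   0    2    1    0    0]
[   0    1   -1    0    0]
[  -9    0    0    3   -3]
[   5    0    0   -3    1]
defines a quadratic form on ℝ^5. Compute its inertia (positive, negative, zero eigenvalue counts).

step 0: pivot 22 → sign +
step 1: pivot 2 → sign +
step 2: pivot -3/2 → sign −
step 3: pivot -15/22 → sign −
step 4: pivot 6/5 → sign +
signature = (3, 2, 0)

Answer: (3, 2, 0)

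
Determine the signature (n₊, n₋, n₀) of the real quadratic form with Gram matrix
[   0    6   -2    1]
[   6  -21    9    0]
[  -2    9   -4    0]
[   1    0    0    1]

Answer: (2, 2, 0)

Derivation:
step 0: pivot -21 → sign −
step 1: pivot 12/7 → sign +
step 2: pivot -1/3 → sign −
step 3: pivot 3/4 → sign +
signature = (2, 2, 0)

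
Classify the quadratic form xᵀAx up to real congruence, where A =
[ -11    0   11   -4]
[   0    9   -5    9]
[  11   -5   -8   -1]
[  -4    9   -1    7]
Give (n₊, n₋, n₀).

step 0: pivot -11 → sign −
step 1: pivot 9 → sign +
step 2: pivot 2/9 → sign +
step 3: pivot -6/11 → sign −
signature = (2, 2, 0)

Answer: (2, 2, 0)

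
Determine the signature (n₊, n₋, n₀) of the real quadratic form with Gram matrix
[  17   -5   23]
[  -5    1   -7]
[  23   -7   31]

step 0: pivot 17 → sign +
step 1: pivot -8/17 → sign −
step 2: row/col 2 already zero → sign 0
signature = (1, 1, 1)

Answer: (1, 1, 1)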